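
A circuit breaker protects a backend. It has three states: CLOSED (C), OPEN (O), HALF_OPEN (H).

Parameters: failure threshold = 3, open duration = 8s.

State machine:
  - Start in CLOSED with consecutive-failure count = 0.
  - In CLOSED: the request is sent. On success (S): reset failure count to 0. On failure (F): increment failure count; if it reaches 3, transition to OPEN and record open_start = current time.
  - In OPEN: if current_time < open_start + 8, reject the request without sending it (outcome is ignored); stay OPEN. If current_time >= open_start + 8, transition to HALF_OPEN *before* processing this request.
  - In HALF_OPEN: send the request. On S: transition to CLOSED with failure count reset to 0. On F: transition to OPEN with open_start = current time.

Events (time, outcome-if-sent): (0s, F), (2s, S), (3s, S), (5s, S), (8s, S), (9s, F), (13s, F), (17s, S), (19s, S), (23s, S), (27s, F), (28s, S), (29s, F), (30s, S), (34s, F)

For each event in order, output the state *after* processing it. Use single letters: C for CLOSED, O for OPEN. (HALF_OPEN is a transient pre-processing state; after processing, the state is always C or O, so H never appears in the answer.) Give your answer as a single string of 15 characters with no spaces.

Answer: CCCCCCCCCCCCCCC

Derivation:
State after each event:
  event#1 t=0s outcome=F: state=CLOSED
  event#2 t=2s outcome=S: state=CLOSED
  event#3 t=3s outcome=S: state=CLOSED
  event#4 t=5s outcome=S: state=CLOSED
  event#5 t=8s outcome=S: state=CLOSED
  event#6 t=9s outcome=F: state=CLOSED
  event#7 t=13s outcome=F: state=CLOSED
  event#8 t=17s outcome=S: state=CLOSED
  event#9 t=19s outcome=S: state=CLOSED
  event#10 t=23s outcome=S: state=CLOSED
  event#11 t=27s outcome=F: state=CLOSED
  event#12 t=28s outcome=S: state=CLOSED
  event#13 t=29s outcome=F: state=CLOSED
  event#14 t=30s outcome=S: state=CLOSED
  event#15 t=34s outcome=F: state=CLOSED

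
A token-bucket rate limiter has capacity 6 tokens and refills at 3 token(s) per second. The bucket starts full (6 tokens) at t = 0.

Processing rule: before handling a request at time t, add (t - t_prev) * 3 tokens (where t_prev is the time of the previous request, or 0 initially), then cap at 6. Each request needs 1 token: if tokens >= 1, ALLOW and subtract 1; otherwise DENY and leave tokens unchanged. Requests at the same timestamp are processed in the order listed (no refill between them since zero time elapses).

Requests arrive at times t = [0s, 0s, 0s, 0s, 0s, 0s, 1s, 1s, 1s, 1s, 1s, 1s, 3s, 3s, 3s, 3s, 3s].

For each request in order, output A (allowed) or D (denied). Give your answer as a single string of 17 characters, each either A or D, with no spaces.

Answer: AAAAAAAAADDDAAAAA

Derivation:
Simulating step by step:
  req#1 t=0s: ALLOW
  req#2 t=0s: ALLOW
  req#3 t=0s: ALLOW
  req#4 t=0s: ALLOW
  req#5 t=0s: ALLOW
  req#6 t=0s: ALLOW
  req#7 t=1s: ALLOW
  req#8 t=1s: ALLOW
  req#9 t=1s: ALLOW
  req#10 t=1s: DENY
  req#11 t=1s: DENY
  req#12 t=1s: DENY
  req#13 t=3s: ALLOW
  req#14 t=3s: ALLOW
  req#15 t=3s: ALLOW
  req#16 t=3s: ALLOW
  req#17 t=3s: ALLOW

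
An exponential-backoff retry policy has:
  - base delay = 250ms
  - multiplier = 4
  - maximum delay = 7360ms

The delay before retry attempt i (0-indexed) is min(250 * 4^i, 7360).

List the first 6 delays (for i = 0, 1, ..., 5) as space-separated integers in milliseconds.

Answer: 250 1000 4000 7360 7360 7360

Derivation:
Computing each delay:
  i=0: min(250*4^0, 7360) = 250
  i=1: min(250*4^1, 7360) = 1000
  i=2: min(250*4^2, 7360) = 4000
  i=3: min(250*4^3, 7360) = 7360
  i=4: min(250*4^4, 7360) = 7360
  i=5: min(250*4^5, 7360) = 7360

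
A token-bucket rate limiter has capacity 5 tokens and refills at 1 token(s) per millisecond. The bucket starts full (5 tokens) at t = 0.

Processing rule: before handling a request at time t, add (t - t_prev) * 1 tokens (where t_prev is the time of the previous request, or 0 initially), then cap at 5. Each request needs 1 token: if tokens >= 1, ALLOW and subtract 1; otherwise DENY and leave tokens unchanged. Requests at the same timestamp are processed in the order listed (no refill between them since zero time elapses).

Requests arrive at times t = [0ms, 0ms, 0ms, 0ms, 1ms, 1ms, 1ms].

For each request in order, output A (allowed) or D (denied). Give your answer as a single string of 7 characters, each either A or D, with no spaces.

Answer: AAAAAAD

Derivation:
Simulating step by step:
  req#1 t=0ms: ALLOW
  req#2 t=0ms: ALLOW
  req#3 t=0ms: ALLOW
  req#4 t=0ms: ALLOW
  req#5 t=1ms: ALLOW
  req#6 t=1ms: ALLOW
  req#7 t=1ms: DENY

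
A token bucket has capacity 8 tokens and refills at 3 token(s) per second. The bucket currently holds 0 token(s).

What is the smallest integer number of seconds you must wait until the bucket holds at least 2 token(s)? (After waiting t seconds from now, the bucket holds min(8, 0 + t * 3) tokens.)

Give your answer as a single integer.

Need 0 + t * 3 >= 2, so t >= 2/3.
Smallest integer t = ceil(2/3) = 1.

Answer: 1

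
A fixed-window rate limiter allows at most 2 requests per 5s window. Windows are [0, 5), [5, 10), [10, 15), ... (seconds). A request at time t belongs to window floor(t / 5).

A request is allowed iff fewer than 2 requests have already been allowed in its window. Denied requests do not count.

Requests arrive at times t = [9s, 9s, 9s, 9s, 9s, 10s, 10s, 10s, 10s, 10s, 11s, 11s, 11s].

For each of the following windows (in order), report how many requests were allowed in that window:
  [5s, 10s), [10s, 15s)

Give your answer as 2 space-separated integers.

Answer: 2 2

Derivation:
Processing requests:
  req#1 t=9s (window 1): ALLOW
  req#2 t=9s (window 1): ALLOW
  req#3 t=9s (window 1): DENY
  req#4 t=9s (window 1): DENY
  req#5 t=9s (window 1): DENY
  req#6 t=10s (window 2): ALLOW
  req#7 t=10s (window 2): ALLOW
  req#8 t=10s (window 2): DENY
  req#9 t=10s (window 2): DENY
  req#10 t=10s (window 2): DENY
  req#11 t=11s (window 2): DENY
  req#12 t=11s (window 2): DENY
  req#13 t=11s (window 2): DENY

Allowed counts by window: 2 2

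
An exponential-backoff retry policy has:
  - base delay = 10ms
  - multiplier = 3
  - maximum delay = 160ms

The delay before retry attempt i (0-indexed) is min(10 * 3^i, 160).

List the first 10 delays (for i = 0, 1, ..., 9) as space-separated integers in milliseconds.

Computing each delay:
  i=0: min(10*3^0, 160) = 10
  i=1: min(10*3^1, 160) = 30
  i=2: min(10*3^2, 160) = 90
  i=3: min(10*3^3, 160) = 160
  i=4: min(10*3^4, 160) = 160
  i=5: min(10*3^5, 160) = 160
  i=6: min(10*3^6, 160) = 160
  i=7: min(10*3^7, 160) = 160
  i=8: min(10*3^8, 160) = 160
  i=9: min(10*3^9, 160) = 160

Answer: 10 30 90 160 160 160 160 160 160 160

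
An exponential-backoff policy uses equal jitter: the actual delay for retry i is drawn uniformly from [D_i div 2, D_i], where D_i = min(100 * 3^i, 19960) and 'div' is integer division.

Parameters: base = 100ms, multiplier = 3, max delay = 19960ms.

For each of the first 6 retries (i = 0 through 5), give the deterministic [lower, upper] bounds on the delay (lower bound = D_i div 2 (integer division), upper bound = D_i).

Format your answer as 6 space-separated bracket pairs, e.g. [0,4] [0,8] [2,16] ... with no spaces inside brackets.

Answer: [50,100] [150,300] [450,900] [1350,2700] [4050,8100] [9980,19960]

Derivation:
Computing bounds per retry:
  i=0: D_i=min(100*3^0,19960)=100, bounds=[50,100]
  i=1: D_i=min(100*3^1,19960)=300, bounds=[150,300]
  i=2: D_i=min(100*3^2,19960)=900, bounds=[450,900]
  i=3: D_i=min(100*3^3,19960)=2700, bounds=[1350,2700]
  i=4: D_i=min(100*3^4,19960)=8100, bounds=[4050,8100]
  i=5: D_i=min(100*3^5,19960)=19960, bounds=[9980,19960]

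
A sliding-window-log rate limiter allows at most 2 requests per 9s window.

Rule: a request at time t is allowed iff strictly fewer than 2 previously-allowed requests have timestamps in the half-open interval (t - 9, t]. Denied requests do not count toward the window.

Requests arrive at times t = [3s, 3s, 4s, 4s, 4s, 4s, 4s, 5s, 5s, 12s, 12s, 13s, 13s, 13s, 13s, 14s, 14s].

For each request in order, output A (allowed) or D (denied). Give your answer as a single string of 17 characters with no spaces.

Answer: AADDDDDDDAADDDDDD

Derivation:
Tracking allowed requests in the window:
  req#1 t=3s: ALLOW
  req#2 t=3s: ALLOW
  req#3 t=4s: DENY
  req#4 t=4s: DENY
  req#5 t=4s: DENY
  req#6 t=4s: DENY
  req#7 t=4s: DENY
  req#8 t=5s: DENY
  req#9 t=5s: DENY
  req#10 t=12s: ALLOW
  req#11 t=12s: ALLOW
  req#12 t=13s: DENY
  req#13 t=13s: DENY
  req#14 t=13s: DENY
  req#15 t=13s: DENY
  req#16 t=14s: DENY
  req#17 t=14s: DENY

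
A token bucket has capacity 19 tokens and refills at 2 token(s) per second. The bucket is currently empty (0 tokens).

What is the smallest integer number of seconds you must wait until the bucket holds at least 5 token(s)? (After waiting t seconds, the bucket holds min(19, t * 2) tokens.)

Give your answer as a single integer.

Need t * 2 >= 5, so t >= 5/2.
Smallest integer t = ceil(5/2) = 3.

Answer: 3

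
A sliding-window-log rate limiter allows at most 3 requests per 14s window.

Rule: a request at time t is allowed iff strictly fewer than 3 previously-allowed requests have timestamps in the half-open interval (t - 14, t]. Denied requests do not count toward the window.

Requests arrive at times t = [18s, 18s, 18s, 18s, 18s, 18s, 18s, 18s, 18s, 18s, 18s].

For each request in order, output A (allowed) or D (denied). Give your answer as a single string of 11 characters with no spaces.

Tracking allowed requests in the window:
  req#1 t=18s: ALLOW
  req#2 t=18s: ALLOW
  req#3 t=18s: ALLOW
  req#4 t=18s: DENY
  req#5 t=18s: DENY
  req#6 t=18s: DENY
  req#7 t=18s: DENY
  req#8 t=18s: DENY
  req#9 t=18s: DENY
  req#10 t=18s: DENY
  req#11 t=18s: DENY

Answer: AAADDDDDDDD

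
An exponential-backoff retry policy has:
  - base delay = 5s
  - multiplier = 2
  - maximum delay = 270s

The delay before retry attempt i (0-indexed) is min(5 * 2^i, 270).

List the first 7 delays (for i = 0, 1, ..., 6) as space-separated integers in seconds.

Computing each delay:
  i=0: min(5*2^0, 270) = 5
  i=1: min(5*2^1, 270) = 10
  i=2: min(5*2^2, 270) = 20
  i=3: min(5*2^3, 270) = 40
  i=4: min(5*2^4, 270) = 80
  i=5: min(5*2^5, 270) = 160
  i=6: min(5*2^6, 270) = 270

Answer: 5 10 20 40 80 160 270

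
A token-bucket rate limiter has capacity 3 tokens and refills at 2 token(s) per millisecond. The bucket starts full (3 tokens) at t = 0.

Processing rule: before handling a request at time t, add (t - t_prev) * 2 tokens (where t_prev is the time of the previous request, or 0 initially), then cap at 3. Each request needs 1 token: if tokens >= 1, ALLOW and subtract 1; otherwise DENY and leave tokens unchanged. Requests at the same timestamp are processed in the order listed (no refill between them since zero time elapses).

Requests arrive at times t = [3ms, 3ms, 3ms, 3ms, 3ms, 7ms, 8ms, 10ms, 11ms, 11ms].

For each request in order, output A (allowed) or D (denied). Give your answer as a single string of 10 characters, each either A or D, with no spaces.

Simulating step by step:
  req#1 t=3ms: ALLOW
  req#2 t=3ms: ALLOW
  req#3 t=3ms: ALLOW
  req#4 t=3ms: DENY
  req#5 t=3ms: DENY
  req#6 t=7ms: ALLOW
  req#7 t=8ms: ALLOW
  req#8 t=10ms: ALLOW
  req#9 t=11ms: ALLOW
  req#10 t=11ms: ALLOW

Answer: AAADDAAAAA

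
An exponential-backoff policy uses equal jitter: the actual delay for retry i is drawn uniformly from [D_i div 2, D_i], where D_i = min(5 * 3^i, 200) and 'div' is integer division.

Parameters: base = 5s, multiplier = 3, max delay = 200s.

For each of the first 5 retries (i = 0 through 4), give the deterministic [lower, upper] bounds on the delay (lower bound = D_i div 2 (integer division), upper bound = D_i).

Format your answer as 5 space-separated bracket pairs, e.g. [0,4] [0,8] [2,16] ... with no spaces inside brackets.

Computing bounds per retry:
  i=0: D_i=min(5*3^0,200)=5, bounds=[2,5]
  i=1: D_i=min(5*3^1,200)=15, bounds=[7,15]
  i=2: D_i=min(5*3^2,200)=45, bounds=[22,45]
  i=3: D_i=min(5*3^3,200)=135, bounds=[67,135]
  i=4: D_i=min(5*3^4,200)=200, bounds=[100,200]

Answer: [2,5] [7,15] [22,45] [67,135] [100,200]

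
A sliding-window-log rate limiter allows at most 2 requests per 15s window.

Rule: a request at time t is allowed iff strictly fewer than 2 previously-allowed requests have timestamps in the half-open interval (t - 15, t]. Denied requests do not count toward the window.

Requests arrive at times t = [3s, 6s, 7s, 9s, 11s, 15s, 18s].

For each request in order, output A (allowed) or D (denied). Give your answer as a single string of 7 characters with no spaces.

Tracking allowed requests in the window:
  req#1 t=3s: ALLOW
  req#2 t=6s: ALLOW
  req#3 t=7s: DENY
  req#4 t=9s: DENY
  req#5 t=11s: DENY
  req#6 t=15s: DENY
  req#7 t=18s: ALLOW

Answer: AADDDDA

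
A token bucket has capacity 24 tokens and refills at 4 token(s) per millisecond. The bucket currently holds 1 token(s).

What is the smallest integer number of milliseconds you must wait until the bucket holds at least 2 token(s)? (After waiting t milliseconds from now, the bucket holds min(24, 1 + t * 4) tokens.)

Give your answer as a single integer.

Need 1 + t * 4 >= 2, so t >= 1/4.
Smallest integer t = ceil(1/4) = 1.

Answer: 1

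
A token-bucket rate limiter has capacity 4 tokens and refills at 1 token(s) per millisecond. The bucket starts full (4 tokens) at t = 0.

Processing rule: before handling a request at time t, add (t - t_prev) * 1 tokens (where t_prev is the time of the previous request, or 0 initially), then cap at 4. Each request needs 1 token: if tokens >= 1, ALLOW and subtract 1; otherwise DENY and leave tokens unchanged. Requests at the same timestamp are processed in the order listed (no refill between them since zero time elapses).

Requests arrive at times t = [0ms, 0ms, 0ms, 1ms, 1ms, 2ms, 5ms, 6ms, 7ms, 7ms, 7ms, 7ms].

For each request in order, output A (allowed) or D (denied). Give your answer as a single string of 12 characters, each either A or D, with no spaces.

Simulating step by step:
  req#1 t=0ms: ALLOW
  req#2 t=0ms: ALLOW
  req#3 t=0ms: ALLOW
  req#4 t=1ms: ALLOW
  req#5 t=1ms: ALLOW
  req#6 t=2ms: ALLOW
  req#7 t=5ms: ALLOW
  req#8 t=6ms: ALLOW
  req#9 t=7ms: ALLOW
  req#10 t=7ms: ALLOW
  req#11 t=7ms: ALLOW
  req#12 t=7ms: DENY

Answer: AAAAAAAAAAAD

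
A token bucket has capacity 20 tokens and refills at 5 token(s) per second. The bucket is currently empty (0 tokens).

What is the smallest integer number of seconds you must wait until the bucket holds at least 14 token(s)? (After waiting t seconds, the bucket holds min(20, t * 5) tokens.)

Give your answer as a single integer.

Need t * 5 >= 14, so t >= 14/5.
Smallest integer t = ceil(14/5) = 3.

Answer: 3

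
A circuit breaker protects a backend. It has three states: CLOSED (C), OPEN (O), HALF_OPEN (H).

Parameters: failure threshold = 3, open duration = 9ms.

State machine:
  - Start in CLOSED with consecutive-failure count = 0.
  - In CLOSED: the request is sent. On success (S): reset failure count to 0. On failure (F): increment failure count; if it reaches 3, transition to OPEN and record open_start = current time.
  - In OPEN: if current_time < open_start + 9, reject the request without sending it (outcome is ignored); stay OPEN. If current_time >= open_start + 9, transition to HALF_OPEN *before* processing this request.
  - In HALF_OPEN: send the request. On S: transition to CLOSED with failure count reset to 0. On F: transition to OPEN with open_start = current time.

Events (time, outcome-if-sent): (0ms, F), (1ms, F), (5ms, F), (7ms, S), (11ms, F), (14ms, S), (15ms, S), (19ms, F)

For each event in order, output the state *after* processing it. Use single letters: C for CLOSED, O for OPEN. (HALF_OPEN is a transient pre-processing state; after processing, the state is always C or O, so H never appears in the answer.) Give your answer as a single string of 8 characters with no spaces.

State after each event:
  event#1 t=0ms outcome=F: state=CLOSED
  event#2 t=1ms outcome=F: state=CLOSED
  event#3 t=5ms outcome=F: state=OPEN
  event#4 t=7ms outcome=S: state=OPEN
  event#5 t=11ms outcome=F: state=OPEN
  event#6 t=14ms outcome=S: state=CLOSED
  event#7 t=15ms outcome=S: state=CLOSED
  event#8 t=19ms outcome=F: state=CLOSED

Answer: CCOOOCCC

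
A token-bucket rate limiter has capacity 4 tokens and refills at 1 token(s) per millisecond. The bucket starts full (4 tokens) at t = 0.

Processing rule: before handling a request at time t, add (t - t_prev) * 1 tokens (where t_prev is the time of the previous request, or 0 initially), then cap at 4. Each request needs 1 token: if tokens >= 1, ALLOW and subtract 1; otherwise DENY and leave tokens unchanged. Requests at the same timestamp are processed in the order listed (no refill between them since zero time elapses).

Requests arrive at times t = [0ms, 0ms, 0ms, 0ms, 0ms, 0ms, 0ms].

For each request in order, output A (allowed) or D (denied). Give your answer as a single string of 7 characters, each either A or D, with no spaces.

Answer: AAAADDD

Derivation:
Simulating step by step:
  req#1 t=0ms: ALLOW
  req#2 t=0ms: ALLOW
  req#3 t=0ms: ALLOW
  req#4 t=0ms: ALLOW
  req#5 t=0ms: DENY
  req#6 t=0ms: DENY
  req#7 t=0ms: DENY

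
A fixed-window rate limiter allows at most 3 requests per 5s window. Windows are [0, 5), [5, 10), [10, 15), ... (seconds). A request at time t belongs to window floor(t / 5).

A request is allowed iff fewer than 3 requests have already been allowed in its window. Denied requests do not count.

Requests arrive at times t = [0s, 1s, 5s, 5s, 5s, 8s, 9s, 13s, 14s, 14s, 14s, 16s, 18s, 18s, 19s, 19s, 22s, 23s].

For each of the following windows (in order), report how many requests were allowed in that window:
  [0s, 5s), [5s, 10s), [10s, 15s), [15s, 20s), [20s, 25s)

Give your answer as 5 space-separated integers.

Answer: 2 3 3 3 2

Derivation:
Processing requests:
  req#1 t=0s (window 0): ALLOW
  req#2 t=1s (window 0): ALLOW
  req#3 t=5s (window 1): ALLOW
  req#4 t=5s (window 1): ALLOW
  req#5 t=5s (window 1): ALLOW
  req#6 t=8s (window 1): DENY
  req#7 t=9s (window 1): DENY
  req#8 t=13s (window 2): ALLOW
  req#9 t=14s (window 2): ALLOW
  req#10 t=14s (window 2): ALLOW
  req#11 t=14s (window 2): DENY
  req#12 t=16s (window 3): ALLOW
  req#13 t=18s (window 3): ALLOW
  req#14 t=18s (window 3): ALLOW
  req#15 t=19s (window 3): DENY
  req#16 t=19s (window 3): DENY
  req#17 t=22s (window 4): ALLOW
  req#18 t=23s (window 4): ALLOW

Allowed counts by window: 2 3 3 3 2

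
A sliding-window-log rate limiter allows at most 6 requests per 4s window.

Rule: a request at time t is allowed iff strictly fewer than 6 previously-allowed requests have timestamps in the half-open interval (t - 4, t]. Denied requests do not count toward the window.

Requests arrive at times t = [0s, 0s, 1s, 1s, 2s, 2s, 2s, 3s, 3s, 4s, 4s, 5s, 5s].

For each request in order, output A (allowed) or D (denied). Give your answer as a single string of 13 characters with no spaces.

Answer: AAAAAADDDAAAA

Derivation:
Tracking allowed requests in the window:
  req#1 t=0s: ALLOW
  req#2 t=0s: ALLOW
  req#3 t=1s: ALLOW
  req#4 t=1s: ALLOW
  req#5 t=2s: ALLOW
  req#6 t=2s: ALLOW
  req#7 t=2s: DENY
  req#8 t=3s: DENY
  req#9 t=3s: DENY
  req#10 t=4s: ALLOW
  req#11 t=4s: ALLOW
  req#12 t=5s: ALLOW
  req#13 t=5s: ALLOW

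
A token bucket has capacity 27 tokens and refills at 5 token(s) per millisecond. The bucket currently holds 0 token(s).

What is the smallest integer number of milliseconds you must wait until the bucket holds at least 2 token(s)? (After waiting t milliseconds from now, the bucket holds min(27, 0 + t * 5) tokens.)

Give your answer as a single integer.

Answer: 1

Derivation:
Need 0 + t * 5 >= 2, so t >= 2/5.
Smallest integer t = ceil(2/5) = 1.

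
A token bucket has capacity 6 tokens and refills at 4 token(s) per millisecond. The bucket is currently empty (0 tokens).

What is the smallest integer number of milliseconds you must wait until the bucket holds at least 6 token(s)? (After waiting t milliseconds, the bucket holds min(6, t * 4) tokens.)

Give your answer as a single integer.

Answer: 2

Derivation:
Need t * 4 >= 6, so t >= 6/4.
Smallest integer t = ceil(6/4) = 2.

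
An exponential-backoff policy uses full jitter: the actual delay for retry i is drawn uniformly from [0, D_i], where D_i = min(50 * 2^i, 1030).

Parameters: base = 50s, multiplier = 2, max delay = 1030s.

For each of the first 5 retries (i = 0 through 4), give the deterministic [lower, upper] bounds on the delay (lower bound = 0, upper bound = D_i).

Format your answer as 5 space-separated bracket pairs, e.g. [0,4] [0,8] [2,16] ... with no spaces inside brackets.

Answer: [0,50] [0,100] [0,200] [0,400] [0,800]

Derivation:
Computing bounds per retry:
  i=0: D_i=min(50*2^0,1030)=50, bounds=[0,50]
  i=1: D_i=min(50*2^1,1030)=100, bounds=[0,100]
  i=2: D_i=min(50*2^2,1030)=200, bounds=[0,200]
  i=3: D_i=min(50*2^3,1030)=400, bounds=[0,400]
  i=4: D_i=min(50*2^4,1030)=800, bounds=[0,800]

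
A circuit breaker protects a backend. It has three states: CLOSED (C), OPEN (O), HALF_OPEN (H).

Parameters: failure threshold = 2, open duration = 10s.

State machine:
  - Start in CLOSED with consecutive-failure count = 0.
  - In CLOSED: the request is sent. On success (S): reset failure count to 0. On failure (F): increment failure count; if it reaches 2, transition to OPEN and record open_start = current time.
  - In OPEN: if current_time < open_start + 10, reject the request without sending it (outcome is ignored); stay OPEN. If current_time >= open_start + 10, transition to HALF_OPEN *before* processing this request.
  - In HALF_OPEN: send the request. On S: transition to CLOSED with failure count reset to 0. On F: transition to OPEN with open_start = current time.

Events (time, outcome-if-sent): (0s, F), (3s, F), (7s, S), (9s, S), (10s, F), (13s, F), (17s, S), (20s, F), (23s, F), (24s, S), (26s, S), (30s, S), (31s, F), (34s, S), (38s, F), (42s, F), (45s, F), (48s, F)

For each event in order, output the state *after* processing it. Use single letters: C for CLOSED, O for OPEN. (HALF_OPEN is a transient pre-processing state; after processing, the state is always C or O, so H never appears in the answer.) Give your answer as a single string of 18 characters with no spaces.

Answer: COOOOOOOOOOOOCCOOO

Derivation:
State after each event:
  event#1 t=0s outcome=F: state=CLOSED
  event#2 t=3s outcome=F: state=OPEN
  event#3 t=7s outcome=S: state=OPEN
  event#4 t=9s outcome=S: state=OPEN
  event#5 t=10s outcome=F: state=OPEN
  event#6 t=13s outcome=F: state=OPEN
  event#7 t=17s outcome=S: state=OPEN
  event#8 t=20s outcome=F: state=OPEN
  event#9 t=23s outcome=F: state=OPEN
  event#10 t=24s outcome=S: state=OPEN
  event#11 t=26s outcome=S: state=OPEN
  event#12 t=30s outcome=S: state=OPEN
  event#13 t=31s outcome=F: state=OPEN
  event#14 t=34s outcome=S: state=CLOSED
  event#15 t=38s outcome=F: state=CLOSED
  event#16 t=42s outcome=F: state=OPEN
  event#17 t=45s outcome=F: state=OPEN
  event#18 t=48s outcome=F: state=OPEN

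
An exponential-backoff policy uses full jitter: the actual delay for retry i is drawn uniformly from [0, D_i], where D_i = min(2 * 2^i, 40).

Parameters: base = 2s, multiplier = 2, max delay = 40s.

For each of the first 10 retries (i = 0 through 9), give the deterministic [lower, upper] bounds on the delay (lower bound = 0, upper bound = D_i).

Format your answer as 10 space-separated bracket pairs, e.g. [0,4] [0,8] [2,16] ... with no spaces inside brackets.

Computing bounds per retry:
  i=0: D_i=min(2*2^0,40)=2, bounds=[0,2]
  i=1: D_i=min(2*2^1,40)=4, bounds=[0,4]
  i=2: D_i=min(2*2^2,40)=8, bounds=[0,8]
  i=3: D_i=min(2*2^3,40)=16, bounds=[0,16]
  i=4: D_i=min(2*2^4,40)=32, bounds=[0,32]
  i=5: D_i=min(2*2^5,40)=40, bounds=[0,40]
  i=6: D_i=min(2*2^6,40)=40, bounds=[0,40]
  i=7: D_i=min(2*2^7,40)=40, bounds=[0,40]
  i=8: D_i=min(2*2^8,40)=40, bounds=[0,40]
  i=9: D_i=min(2*2^9,40)=40, bounds=[0,40]

Answer: [0,2] [0,4] [0,8] [0,16] [0,32] [0,40] [0,40] [0,40] [0,40] [0,40]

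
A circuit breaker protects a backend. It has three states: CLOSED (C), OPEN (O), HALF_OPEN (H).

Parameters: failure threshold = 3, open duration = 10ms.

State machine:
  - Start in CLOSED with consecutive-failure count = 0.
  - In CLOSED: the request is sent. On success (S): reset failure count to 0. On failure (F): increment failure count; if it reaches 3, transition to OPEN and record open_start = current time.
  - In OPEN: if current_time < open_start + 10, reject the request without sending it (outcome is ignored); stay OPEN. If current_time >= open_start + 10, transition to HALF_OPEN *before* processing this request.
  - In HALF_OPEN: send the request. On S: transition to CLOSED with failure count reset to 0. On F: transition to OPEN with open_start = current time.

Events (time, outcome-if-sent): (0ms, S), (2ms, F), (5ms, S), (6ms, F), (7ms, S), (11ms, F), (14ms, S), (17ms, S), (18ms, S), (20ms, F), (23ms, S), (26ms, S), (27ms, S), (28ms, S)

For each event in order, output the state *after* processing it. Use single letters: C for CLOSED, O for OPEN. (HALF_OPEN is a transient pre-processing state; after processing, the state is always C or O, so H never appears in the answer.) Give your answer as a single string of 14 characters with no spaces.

Answer: CCCCCCCCCCCCCC

Derivation:
State after each event:
  event#1 t=0ms outcome=S: state=CLOSED
  event#2 t=2ms outcome=F: state=CLOSED
  event#3 t=5ms outcome=S: state=CLOSED
  event#4 t=6ms outcome=F: state=CLOSED
  event#5 t=7ms outcome=S: state=CLOSED
  event#6 t=11ms outcome=F: state=CLOSED
  event#7 t=14ms outcome=S: state=CLOSED
  event#8 t=17ms outcome=S: state=CLOSED
  event#9 t=18ms outcome=S: state=CLOSED
  event#10 t=20ms outcome=F: state=CLOSED
  event#11 t=23ms outcome=S: state=CLOSED
  event#12 t=26ms outcome=S: state=CLOSED
  event#13 t=27ms outcome=S: state=CLOSED
  event#14 t=28ms outcome=S: state=CLOSED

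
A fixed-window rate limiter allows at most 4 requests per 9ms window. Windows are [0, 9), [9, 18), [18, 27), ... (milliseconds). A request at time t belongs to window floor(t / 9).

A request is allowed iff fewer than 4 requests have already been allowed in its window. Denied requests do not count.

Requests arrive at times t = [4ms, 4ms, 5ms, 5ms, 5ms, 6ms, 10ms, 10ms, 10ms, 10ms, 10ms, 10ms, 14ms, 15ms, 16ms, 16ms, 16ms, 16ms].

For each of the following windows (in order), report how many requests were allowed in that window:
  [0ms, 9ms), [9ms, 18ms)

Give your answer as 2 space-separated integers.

Answer: 4 4

Derivation:
Processing requests:
  req#1 t=4ms (window 0): ALLOW
  req#2 t=4ms (window 0): ALLOW
  req#3 t=5ms (window 0): ALLOW
  req#4 t=5ms (window 0): ALLOW
  req#5 t=5ms (window 0): DENY
  req#6 t=6ms (window 0): DENY
  req#7 t=10ms (window 1): ALLOW
  req#8 t=10ms (window 1): ALLOW
  req#9 t=10ms (window 1): ALLOW
  req#10 t=10ms (window 1): ALLOW
  req#11 t=10ms (window 1): DENY
  req#12 t=10ms (window 1): DENY
  req#13 t=14ms (window 1): DENY
  req#14 t=15ms (window 1): DENY
  req#15 t=16ms (window 1): DENY
  req#16 t=16ms (window 1): DENY
  req#17 t=16ms (window 1): DENY
  req#18 t=16ms (window 1): DENY

Allowed counts by window: 4 4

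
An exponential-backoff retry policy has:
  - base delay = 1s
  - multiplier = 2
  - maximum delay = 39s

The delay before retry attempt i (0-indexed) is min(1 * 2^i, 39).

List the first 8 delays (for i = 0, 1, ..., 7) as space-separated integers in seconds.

Answer: 1 2 4 8 16 32 39 39

Derivation:
Computing each delay:
  i=0: min(1*2^0, 39) = 1
  i=1: min(1*2^1, 39) = 2
  i=2: min(1*2^2, 39) = 4
  i=3: min(1*2^3, 39) = 8
  i=4: min(1*2^4, 39) = 16
  i=5: min(1*2^5, 39) = 32
  i=6: min(1*2^6, 39) = 39
  i=7: min(1*2^7, 39) = 39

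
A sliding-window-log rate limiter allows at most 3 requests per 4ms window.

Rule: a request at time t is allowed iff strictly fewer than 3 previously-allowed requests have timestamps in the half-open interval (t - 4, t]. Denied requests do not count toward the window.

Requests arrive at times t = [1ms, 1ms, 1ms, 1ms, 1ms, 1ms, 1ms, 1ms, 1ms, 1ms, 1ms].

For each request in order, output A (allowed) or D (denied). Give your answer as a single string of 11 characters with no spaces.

Tracking allowed requests in the window:
  req#1 t=1ms: ALLOW
  req#2 t=1ms: ALLOW
  req#3 t=1ms: ALLOW
  req#4 t=1ms: DENY
  req#5 t=1ms: DENY
  req#6 t=1ms: DENY
  req#7 t=1ms: DENY
  req#8 t=1ms: DENY
  req#9 t=1ms: DENY
  req#10 t=1ms: DENY
  req#11 t=1ms: DENY

Answer: AAADDDDDDDD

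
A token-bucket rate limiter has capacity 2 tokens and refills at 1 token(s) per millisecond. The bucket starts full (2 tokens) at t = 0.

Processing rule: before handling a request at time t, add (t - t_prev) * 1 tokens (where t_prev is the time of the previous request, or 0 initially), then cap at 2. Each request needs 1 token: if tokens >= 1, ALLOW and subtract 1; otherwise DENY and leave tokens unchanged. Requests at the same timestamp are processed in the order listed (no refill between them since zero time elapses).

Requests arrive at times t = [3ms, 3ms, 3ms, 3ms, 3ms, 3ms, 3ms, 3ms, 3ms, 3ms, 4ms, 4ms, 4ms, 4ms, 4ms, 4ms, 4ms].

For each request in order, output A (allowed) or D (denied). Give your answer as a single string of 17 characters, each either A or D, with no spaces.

Answer: AADDDDDDDDADDDDDD

Derivation:
Simulating step by step:
  req#1 t=3ms: ALLOW
  req#2 t=3ms: ALLOW
  req#3 t=3ms: DENY
  req#4 t=3ms: DENY
  req#5 t=3ms: DENY
  req#6 t=3ms: DENY
  req#7 t=3ms: DENY
  req#8 t=3ms: DENY
  req#9 t=3ms: DENY
  req#10 t=3ms: DENY
  req#11 t=4ms: ALLOW
  req#12 t=4ms: DENY
  req#13 t=4ms: DENY
  req#14 t=4ms: DENY
  req#15 t=4ms: DENY
  req#16 t=4ms: DENY
  req#17 t=4ms: DENY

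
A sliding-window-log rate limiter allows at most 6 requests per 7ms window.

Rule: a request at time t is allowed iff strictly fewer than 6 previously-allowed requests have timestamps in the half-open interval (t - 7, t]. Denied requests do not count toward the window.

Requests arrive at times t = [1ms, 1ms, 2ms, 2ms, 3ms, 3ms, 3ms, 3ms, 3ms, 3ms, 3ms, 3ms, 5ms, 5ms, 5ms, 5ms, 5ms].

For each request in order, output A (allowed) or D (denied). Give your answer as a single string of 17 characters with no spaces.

Answer: AAAAAADDDDDDDDDDD

Derivation:
Tracking allowed requests in the window:
  req#1 t=1ms: ALLOW
  req#2 t=1ms: ALLOW
  req#3 t=2ms: ALLOW
  req#4 t=2ms: ALLOW
  req#5 t=3ms: ALLOW
  req#6 t=3ms: ALLOW
  req#7 t=3ms: DENY
  req#8 t=3ms: DENY
  req#9 t=3ms: DENY
  req#10 t=3ms: DENY
  req#11 t=3ms: DENY
  req#12 t=3ms: DENY
  req#13 t=5ms: DENY
  req#14 t=5ms: DENY
  req#15 t=5ms: DENY
  req#16 t=5ms: DENY
  req#17 t=5ms: DENY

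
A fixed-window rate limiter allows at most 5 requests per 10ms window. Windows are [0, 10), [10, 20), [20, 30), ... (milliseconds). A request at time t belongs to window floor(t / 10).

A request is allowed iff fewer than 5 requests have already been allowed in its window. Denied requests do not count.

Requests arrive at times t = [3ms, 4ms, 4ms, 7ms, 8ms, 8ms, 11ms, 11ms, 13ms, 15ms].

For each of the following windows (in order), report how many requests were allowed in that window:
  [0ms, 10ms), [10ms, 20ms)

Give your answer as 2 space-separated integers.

Answer: 5 4

Derivation:
Processing requests:
  req#1 t=3ms (window 0): ALLOW
  req#2 t=4ms (window 0): ALLOW
  req#3 t=4ms (window 0): ALLOW
  req#4 t=7ms (window 0): ALLOW
  req#5 t=8ms (window 0): ALLOW
  req#6 t=8ms (window 0): DENY
  req#7 t=11ms (window 1): ALLOW
  req#8 t=11ms (window 1): ALLOW
  req#9 t=13ms (window 1): ALLOW
  req#10 t=15ms (window 1): ALLOW

Allowed counts by window: 5 4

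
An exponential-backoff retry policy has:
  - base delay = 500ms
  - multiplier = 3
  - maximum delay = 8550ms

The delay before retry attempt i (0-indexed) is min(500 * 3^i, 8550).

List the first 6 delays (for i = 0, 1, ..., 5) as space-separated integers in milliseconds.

Computing each delay:
  i=0: min(500*3^0, 8550) = 500
  i=1: min(500*3^1, 8550) = 1500
  i=2: min(500*3^2, 8550) = 4500
  i=3: min(500*3^3, 8550) = 8550
  i=4: min(500*3^4, 8550) = 8550
  i=5: min(500*3^5, 8550) = 8550

Answer: 500 1500 4500 8550 8550 8550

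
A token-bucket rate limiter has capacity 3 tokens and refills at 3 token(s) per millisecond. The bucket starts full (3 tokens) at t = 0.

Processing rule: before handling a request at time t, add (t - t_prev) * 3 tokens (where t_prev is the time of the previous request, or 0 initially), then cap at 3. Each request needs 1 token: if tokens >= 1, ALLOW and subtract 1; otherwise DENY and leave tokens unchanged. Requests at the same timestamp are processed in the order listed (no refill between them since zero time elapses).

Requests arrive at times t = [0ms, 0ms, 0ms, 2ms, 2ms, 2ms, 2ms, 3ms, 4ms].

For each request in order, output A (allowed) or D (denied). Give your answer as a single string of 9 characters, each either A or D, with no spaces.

Answer: AAAAAADAA

Derivation:
Simulating step by step:
  req#1 t=0ms: ALLOW
  req#2 t=0ms: ALLOW
  req#3 t=0ms: ALLOW
  req#4 t=2ms: ALLOW
  req#5 t=2ms: ALLOW
  req#6 t=2ms: ALLOW
  req#7 t=2ms: DENY
  req#8 t=3ms: ALLOW
  req#9 t=4ms: ALLOW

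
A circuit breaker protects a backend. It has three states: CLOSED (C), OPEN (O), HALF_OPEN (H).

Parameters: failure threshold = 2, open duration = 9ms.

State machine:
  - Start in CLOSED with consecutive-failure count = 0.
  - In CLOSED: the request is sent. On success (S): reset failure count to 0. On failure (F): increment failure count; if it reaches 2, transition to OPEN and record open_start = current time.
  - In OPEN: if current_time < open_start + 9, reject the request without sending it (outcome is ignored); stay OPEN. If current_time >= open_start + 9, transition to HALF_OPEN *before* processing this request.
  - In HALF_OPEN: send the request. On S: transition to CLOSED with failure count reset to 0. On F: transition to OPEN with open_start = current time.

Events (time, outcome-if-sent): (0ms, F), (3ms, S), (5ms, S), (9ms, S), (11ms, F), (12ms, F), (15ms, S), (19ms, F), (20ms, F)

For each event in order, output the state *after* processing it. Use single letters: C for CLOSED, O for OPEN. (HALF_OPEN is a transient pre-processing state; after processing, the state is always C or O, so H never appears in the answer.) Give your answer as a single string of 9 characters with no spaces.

Answer: CCCCCOOOO

Derivation:
State after each event:
  event#1 t=0ms outcome=F: state=CLOSED
  event#2 t=3ms outcome=S: state=CLOSED
  event#3 t=5ms outcome=S: state=CLOSED
  event#4 t=9ms outcome=S: state=CLOSED
  event#5 t=11ms outcome=F: state=CLOSED
  event#6 t=12ms outcome=F: state=OPEN
  event#7 t=15ms outcome=S: state=OPEN
  event#8 t=19ms outcome=F: state=OPEN
  event#9 t=20ms outcome=F: state=OPEN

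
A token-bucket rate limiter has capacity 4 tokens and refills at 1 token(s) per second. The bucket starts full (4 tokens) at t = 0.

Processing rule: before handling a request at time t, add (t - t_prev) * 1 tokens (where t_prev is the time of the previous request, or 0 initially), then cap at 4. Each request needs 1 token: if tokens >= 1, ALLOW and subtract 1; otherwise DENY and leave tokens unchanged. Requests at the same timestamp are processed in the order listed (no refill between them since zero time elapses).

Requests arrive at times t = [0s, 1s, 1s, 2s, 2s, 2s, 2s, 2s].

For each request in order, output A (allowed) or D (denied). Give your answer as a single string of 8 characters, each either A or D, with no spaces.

Answer: AAAAAADD

Derivation:
Simulating step by step:
  req#1 t=0s: ALLOW
  req#2 t=1s: ALLOW
  req#3 t=1s: ALLOW
  req#4 t=2s: ALLOW
  req#5 t=2s: ALLOW
  req#6 t=2s: ALLOW
  req#7 t=2s: DENY
  req#8 t=2s: DENY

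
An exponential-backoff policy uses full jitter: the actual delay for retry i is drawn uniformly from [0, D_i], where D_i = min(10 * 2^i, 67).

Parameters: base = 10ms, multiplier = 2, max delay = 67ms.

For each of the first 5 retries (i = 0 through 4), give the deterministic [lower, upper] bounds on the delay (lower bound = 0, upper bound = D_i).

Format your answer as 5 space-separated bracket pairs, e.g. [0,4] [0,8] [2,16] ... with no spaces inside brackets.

Computing bounds per retry:
  i=0: D_i=min(10*2^0,67)=10, bounds=[0,10]
  i=1: D_i=min(10*2^1,67)=20, bounds=[0,20]
  i=2: D_i=min(10*2^2,67)=40, bounds=[0,40]
  i=3: D_i=min(10*2^3,67)=67, bounds=[0,67]
  i=4: D_i=min(10*2^4,67)=67, bounds=[0,67]

Answer: [0,10] [0,20] [0,40] [0,67] [0,67]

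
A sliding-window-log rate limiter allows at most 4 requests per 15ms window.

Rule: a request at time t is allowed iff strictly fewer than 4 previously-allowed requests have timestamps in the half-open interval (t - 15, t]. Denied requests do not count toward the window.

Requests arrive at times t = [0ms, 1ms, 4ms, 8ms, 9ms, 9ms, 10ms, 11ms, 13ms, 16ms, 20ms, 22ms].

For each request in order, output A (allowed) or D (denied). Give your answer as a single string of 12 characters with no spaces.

Answer: AAAADDDDDAAA

Derivation:
Tracking allowed requests in the window:
  req#1 t=0ms: ALLOW
  req#2 t=1ms: ALLOW
  req#3 t=4ms: ALLOW
  req#4 t=8ms: ALLOW
  req#5 t=9ms: DENY
  req#6 t=9ms: DENY
  req#7 t=10ms: DENY
  req#8 t=11ms: DENY
  req#9 t=13ms: DENY
  req#10 t=16ms: ALLOW
  req#11 t=20ms: ALLOW
  req#12 t=22ms: ALLOW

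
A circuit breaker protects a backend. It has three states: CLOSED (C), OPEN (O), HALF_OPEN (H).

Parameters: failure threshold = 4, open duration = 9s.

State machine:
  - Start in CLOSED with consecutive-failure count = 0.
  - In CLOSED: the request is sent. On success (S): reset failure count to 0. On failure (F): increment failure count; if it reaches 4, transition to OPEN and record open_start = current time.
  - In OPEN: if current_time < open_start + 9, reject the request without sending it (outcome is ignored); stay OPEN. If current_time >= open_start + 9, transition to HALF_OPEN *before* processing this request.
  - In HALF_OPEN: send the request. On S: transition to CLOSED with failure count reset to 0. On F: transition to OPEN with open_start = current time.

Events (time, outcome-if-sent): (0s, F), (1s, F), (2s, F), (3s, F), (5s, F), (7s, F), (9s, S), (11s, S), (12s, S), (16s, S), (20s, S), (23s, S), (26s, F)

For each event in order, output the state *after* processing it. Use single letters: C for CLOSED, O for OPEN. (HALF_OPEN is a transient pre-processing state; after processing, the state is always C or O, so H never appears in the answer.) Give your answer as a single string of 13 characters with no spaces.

Answer: CCCOOOOOCCCCC

Derivation:
State after each event:
  event#1 t=0s outcome=F: state=CLOSED
  event#2 t=1s outcome=F: state=CLOSED
  event#3 t=2s outcome=F: state=CLOSED
  event#4 t=3s outcome=F: state=OPEN
  event#5 t=5s outcome=F: state=OPEN
  event#6 t=7s outcome=F: state=OPEN
  event#7 t=9s outcome=S: state=OPEN
  event#8 t=11s outcome=S: state=OPEN
  event#9 t=12s outcome=S: state=CLOSED
  event#10 t=16s outcome=S: state=CLOSED
  event#11 t=20s outcome=S: state=CLOSED
  event#12 t=23s outcome=S: state=CLOSED
  event#13 t=26s outcome=F: state=CLOSED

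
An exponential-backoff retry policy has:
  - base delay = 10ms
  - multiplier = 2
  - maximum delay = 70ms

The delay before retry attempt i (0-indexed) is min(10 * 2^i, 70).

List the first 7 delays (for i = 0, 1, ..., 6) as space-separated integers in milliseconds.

Computing each delay:
  i=0: min(10*2^0, 70) = 10
  i=1: min(10*2^1, 70) = 20
  i=2: min(10*2^2, 70) = 40
  i=3: min(10*2^3, 70) = 70
  i=4: min(10*2^4, 70) = 70
  i=5: min(10*2^5, 70) = 70
  i=6: min(10*2^6, 70) = 70

Answer: 10 20 40 70 70 70 70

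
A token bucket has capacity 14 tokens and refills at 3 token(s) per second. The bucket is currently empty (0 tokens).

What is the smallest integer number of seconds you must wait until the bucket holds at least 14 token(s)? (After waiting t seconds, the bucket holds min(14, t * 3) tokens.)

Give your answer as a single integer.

Need t * 3 >= 14, so t >= 14/3.
Smallest integer t = ceil(14/3) = 5.

Answer: 5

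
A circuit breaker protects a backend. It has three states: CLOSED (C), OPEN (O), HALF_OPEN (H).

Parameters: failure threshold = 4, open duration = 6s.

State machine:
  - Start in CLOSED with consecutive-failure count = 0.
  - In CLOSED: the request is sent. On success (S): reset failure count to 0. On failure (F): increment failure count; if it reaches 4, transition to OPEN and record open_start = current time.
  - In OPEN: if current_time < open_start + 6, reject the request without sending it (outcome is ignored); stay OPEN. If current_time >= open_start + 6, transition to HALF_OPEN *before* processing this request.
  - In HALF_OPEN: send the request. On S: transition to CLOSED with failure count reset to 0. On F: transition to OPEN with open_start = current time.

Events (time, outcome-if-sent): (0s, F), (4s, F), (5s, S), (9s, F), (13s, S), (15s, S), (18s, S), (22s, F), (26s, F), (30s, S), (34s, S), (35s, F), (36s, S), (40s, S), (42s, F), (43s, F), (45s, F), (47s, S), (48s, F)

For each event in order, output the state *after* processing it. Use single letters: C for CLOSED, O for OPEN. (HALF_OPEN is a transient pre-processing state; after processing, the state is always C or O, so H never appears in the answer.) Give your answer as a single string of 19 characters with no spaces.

Answer: CCCCCCCCCCCCCCCCCCC

Derivation:
State after each event:
  event#1 t=0s outcome=F: state=CLOSED
  event#2 t=4s outcome=F: state=CLOSED
  event#3 t=5s outcome=S: state=CLOSED
  event#4 t=9s outcome=F: state=CLOSED
  event#5 t=13s outcome=S: state=CLOSED
  event#6 t=15s outcome=S: state=CLOSED
  event#7 t=18s outcome=S: state=CLOSED
  event#8 t=22s outcome=F: state=CLOSED
  event#9 t=26s outcome=F: state=CLOSED
  event#10 t=30s outcome=S: state=CLOSED
  event#11 t=34s outcome=S: state=CLOSED
  event#12 t=35s outcome=F: state=CLOSED
  event#13 t=36s outcome=S: state=CLOSED
  event#14 t=40s outcome=S: state=CLOSED
  event#15 t=42s outcome=F: state=CLOSED
  event#16 t=43s outcome=F: state=CLOSED
  event#17 t=45s outcome=F: state=CLOSED
  event#18 t=47s outcome=S: state=CLOSED
  event#19 t=48s outcome=F: state=CLOSED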